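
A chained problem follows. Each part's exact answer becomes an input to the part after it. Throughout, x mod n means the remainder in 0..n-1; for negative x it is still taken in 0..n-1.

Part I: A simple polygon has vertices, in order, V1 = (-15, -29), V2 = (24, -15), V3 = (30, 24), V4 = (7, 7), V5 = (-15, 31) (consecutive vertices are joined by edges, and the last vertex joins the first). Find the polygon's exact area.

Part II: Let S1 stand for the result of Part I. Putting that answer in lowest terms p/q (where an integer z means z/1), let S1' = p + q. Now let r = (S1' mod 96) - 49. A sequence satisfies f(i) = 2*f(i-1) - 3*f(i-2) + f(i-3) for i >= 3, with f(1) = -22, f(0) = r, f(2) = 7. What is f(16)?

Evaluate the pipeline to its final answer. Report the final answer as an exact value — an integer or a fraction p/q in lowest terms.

Part I: cross terms: (-15*-15 - 24*-29)=921, (24*24 - 30*-15)=1026, (30*7 - 7*24)=42, (7*31 - -15*7)=322, (-15*-29 - -15*31)=900; twice the area = |3211| = 3211; area = 3211/2; answer 3211/2
Part II: S1 = 3211/2; threaded value p + q = 3213; r = -4; f(3) = 2*(7) - 3*(-22) + 1*(-4) = 76; iterating: f(3)=76, f(4)=109, f(5)=-3, f(6)=-257, f(7)=-396, f(8)=-24, f(9)=883, f(10)=1442, f(11)=211, f(12)=-3021, f(13)=-5233, f(14)=-1192, f(15)=10294, f(16)=18931; answer 18931

18931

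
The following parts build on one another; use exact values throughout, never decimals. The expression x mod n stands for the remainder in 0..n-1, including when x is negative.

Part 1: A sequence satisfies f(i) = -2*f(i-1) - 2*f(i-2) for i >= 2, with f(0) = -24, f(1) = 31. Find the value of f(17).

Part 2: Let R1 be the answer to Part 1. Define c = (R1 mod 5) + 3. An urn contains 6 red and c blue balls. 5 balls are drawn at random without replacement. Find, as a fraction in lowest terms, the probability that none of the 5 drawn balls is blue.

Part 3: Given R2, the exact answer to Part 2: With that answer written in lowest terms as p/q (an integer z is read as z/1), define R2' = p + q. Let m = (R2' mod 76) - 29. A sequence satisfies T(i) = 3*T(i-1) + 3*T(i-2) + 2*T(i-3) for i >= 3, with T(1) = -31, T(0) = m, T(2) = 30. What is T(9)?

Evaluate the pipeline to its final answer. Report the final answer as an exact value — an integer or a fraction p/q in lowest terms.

Part 1: f(2) = -2*(31) - 2*(-24) = -14; iterating: f(2)=-14, f(3)=-34, f(4)=96, f(5)=-124, f(6)=56, f(7)=136, f(8)=-384, f(9)=496, f(10)=-224, f(11)=-544, f(12)=1536, f(13)=-1984, f(14)=896, f(15)=2176, f(16)=-6144, f(17)=7936; answer 7936
Part 2: R1 = 7936; c = 4; total draws C(10,5) = 252; favorable C(6,5) = 6; P = 1/42; answer 1/42
Part 3: R2 = 1/42; threaded value p + q = 43; m = 14; T(3) = 3*(30) + 3*(-31) + 2*(14) = 25; iterating: T(3)=25, T(4)=103, T(5)=444, T(6)=1691, T(7)=6611, T(8)=25794, T(9)=100597; answer 100597

100597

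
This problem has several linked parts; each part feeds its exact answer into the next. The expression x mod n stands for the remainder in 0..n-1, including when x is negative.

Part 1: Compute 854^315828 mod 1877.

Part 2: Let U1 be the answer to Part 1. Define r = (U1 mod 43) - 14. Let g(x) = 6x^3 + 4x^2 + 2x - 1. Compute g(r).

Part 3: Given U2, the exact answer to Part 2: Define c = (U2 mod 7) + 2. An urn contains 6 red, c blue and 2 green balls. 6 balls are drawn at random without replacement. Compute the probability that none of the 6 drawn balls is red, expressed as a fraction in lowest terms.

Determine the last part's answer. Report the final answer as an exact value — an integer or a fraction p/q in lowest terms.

1/924

Part 1: squarings mod 1877: 854^1=854, 854^2=1040, 854^4=448, 854^8=1742, 854^16=1332, 854^32=459, 854^64=457, 854^128=502, 854^256=486, 854^512=1571, 854^1024=1663, 854^2048=748, 854^4096=158, 854^8192=563, 854^16384=1633, 854^32768=1349, 854^65536=988, 854^131072=104, 854^262144=1431; 854^315828 = 854^4 * 854^16 * 854^32 * 854^128 * 854^256 * 854^4096 * 854^16384 * 854^32768 * 854^262144 = 1625 (mod 1877); answer 1625
Part 2: U1 = 1625; r = 20; 6*(20)^3 + 4*(20)^2 + 2*(20)^1 - 1 = (48000) + (1600) + (40) + (-1) = 49639; answer 49639
Part 3: U2 = 49639; c = 4; total draws C(12,6) = 924; favorable C(6,6) = 1; P = 1/924; answer 1/924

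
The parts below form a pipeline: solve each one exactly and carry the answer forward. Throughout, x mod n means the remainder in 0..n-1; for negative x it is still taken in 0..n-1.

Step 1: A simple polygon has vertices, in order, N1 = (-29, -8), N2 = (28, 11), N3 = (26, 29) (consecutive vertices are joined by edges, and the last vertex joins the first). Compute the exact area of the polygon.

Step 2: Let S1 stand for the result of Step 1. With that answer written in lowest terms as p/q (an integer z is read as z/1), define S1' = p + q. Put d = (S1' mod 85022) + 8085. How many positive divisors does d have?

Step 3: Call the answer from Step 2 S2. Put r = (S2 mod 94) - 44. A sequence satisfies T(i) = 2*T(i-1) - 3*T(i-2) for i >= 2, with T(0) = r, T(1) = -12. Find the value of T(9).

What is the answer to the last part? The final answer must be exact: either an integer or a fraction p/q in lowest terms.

5172

Step 1: cross terms: (-29*11 - 28*-8)=-95, (28*29 - 26*11)=526, (26*-8 - -29*29)=633; twice the area = |1064| = 1064; area = 532; answer 532
Step 2: S1 = 532; threaded value p + q = 533; d = 8618; 8618 = 2 * 31 * 139; number of divisors = (1+1) * (1+1) * (1+1) = 8; answer 8
Step 3: S2 = 8; r = -36; T(2) = 2*(-12) - 3*(-36) = 84; iterating: T(2)=84, T(3)=204, T(4)=156, T(5)=-300, T(6)=-1068, T(7)=-1236, T(8)=732, T(9)=5172; answer 5172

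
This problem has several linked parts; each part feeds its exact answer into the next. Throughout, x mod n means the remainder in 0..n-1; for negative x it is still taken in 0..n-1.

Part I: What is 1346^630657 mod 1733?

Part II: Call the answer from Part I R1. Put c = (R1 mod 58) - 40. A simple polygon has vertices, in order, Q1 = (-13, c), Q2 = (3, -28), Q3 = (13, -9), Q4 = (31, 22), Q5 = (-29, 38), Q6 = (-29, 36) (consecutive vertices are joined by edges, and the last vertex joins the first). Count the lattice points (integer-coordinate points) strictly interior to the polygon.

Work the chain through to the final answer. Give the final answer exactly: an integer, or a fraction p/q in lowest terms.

2087

Part I: squarings mod 1733: 1346^1=1346, 1346^2=731, 1346^4=597, 1346^8=1144, 1346^16=321, 1346^32=794, 1346^64=1357, 1346^128=1003, 1346^256=869, 1346^512=1306, 1346^1024=364, 1346^2048=788, 1346^4096=530, 1346^8192=154, 1346^16384=1187, 1346^32768=40, 1346^65536=1600, 1346^131072=359, 1346^262144=639, 1346^524288=1066; 1346^630657 = 1346^1 * 1346^128 * 1346^256 * 1346^512 * 1346^1024 * 1346^2048 * 1346^4096 * 1346^32768 * 1346^65536 * 1346^524288 = 1704 (mod 1733); answer 1704
Part II: R1 = 1704; c = -18; cross terms: (-13*-28 - 3*-18)=418, (3*-9 - 13*-28)=337, (13*22 - 31*-9)=565, (31*38 - -29*22)=1816, (-29*36 - -29*38)=58, (-29*-18 - -13*36)=990; twice the area = |4184| = 4184; area = 2092; boundary points = 2 + 1 + 1 + 4 + 2 + 2 = 12; strictly interior points = area - boundary/2 + 1 = 2087; answer 2087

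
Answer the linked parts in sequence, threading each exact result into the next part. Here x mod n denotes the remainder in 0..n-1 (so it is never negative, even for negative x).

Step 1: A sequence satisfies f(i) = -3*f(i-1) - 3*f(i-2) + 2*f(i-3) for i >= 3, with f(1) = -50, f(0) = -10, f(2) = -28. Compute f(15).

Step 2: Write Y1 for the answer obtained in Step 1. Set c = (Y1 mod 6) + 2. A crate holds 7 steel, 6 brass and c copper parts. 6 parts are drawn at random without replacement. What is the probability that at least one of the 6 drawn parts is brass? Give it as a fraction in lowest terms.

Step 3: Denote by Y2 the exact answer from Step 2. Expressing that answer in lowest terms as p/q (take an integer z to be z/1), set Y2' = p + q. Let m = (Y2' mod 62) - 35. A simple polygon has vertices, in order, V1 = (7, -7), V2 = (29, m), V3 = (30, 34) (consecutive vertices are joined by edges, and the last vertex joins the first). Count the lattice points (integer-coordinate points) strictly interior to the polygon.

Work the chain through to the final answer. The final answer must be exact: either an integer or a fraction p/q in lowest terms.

319

Step 1: f(3) = -3*(-28) - 3*(-50) + 2*(-10) = 214; iterating: f(3)=214, f(4)=-658, f(5)=1276, f(6)=-1426, f(7)=-866, f(8)=9428, f(9)=-28538, f(10)=55598, f(11)=-62324, f(12)=-36898, f(13)=408862, f(14)=-1240540, f(15)=2421238; answer 2421238
Step 2: Y1 = 2421238; c = 6; total draws C(19,6) = 27132; complement C(13,6) = 1716; favorable 27132 - 1716 = 25416; P = 2118/2261; answer 2118/2261
Step 3: Y2 = 2118/2261; threaded value p + q = 4379; m = 4; cross terms: (7*4 - 29*-7)=231, (29*34 - 30*4)=866, (30*-7 - 7*34)=-448; twice the area = |649| = 649; area = 649/2; boundary points = 11 + 1 + 1 = 13; strictly interior points = area - boundary/2 + 1 = 319; answer 319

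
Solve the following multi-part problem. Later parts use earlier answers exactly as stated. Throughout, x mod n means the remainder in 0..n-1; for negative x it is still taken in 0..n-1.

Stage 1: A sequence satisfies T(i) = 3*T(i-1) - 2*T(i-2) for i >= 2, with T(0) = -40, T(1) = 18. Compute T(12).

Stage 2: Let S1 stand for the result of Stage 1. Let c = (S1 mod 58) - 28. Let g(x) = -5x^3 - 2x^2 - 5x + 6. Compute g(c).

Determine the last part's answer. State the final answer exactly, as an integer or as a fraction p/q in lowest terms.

4856

Stage 1: T(2) = 3*(18) - 2*(-40) = 134; iterating: T(2)=134, T(3)=366, T(4)=830, T(5)=1758, T(6)=3614, T(7)=7326, T(8)=14750, T(9)=29598, T(10)=59294, T(11)=118686, T(12)=237470; answer 237470
Stage 2: S1 = 237470; c = -10; -5*(-10)^3 - 2*(-10)^2 - 5*(-10)^1 + 6 = (5000) + (-200) + (50) + (6) = 4856; answer 4856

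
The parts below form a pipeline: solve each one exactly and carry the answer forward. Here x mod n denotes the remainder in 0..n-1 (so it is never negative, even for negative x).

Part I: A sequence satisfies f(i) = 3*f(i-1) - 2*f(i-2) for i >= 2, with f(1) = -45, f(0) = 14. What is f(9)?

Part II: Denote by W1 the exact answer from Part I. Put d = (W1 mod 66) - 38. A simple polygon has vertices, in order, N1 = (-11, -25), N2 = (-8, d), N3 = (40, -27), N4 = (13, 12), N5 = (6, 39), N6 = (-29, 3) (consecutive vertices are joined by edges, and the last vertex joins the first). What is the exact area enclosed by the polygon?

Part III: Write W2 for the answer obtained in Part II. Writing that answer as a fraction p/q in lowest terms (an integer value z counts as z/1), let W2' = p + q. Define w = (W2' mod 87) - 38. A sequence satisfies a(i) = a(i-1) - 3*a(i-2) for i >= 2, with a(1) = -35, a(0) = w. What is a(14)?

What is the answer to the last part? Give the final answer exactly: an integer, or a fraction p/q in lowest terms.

Part I: f(2) = 3*(-45) - 2*(14) = -163; iterating: f(2)=-163, f(3)=-399, f(4)=-871, f(5)=-1815, f(6)=-3703, f(7)=-7479, f(8)=-15031, f(9)=-30135; answer -30135
Part II: W1 = -30135; d = -11; cross terms: (-11*-11 - -8*-25)=-79, (-8*-27 - 40*-11)=656, (40*12 - 13*-27)=831, (13*39 - 6*12)=435, (6*3 - -29*39)=1149, (-29*-25 - -11*3)=758; twice the area = |3750| = 3750; area = 1875; answer 1875
Part III: W2 = 1875; threaded value p + q = 1876; w = 11; a(2) = 1*(-35) - 3*(11) = -68; iterating: a(2)=-68, a(3)=37, a(4)=241, a(5)=130, a(6)=-593, a(7)=-983, a(8)=796, a(9)=3745, a(10)=1357, a(11)=-9878, a(12)=-13949, a(13)=15685, a(14)=57532; answer 57532

57532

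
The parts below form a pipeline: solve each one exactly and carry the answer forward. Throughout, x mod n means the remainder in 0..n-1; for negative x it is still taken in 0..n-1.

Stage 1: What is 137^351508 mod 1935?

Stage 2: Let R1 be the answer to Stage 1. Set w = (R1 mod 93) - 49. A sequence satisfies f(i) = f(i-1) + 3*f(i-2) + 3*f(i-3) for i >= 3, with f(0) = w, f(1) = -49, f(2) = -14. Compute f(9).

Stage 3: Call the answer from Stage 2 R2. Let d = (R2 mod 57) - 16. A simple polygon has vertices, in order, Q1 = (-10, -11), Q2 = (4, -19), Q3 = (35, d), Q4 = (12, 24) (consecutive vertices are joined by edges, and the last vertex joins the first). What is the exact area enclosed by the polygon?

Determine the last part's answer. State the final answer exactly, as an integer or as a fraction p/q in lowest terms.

Stage 1: squarings mod 1935: 137^1=137, 137^2=1354, 137^4=871, 137^8=121, 137^16=1096, 137^32=1516, 137^64=1411, 137^128=1741, 137^256=871, 137^512=121, 137^1024=1096, 137^2048=1516, 137^4096=1411, 137^8192=1741, 137^16384=871, 137^32768=121, 137^65536=1096, 137^131072=1516, 137^262144=1411; 137^351508 = 137^4 * 137^16 * 137^256 * 137^1024 * 137^2048 * 137^4096 * 137^16384 * 137^65536 * 137^262144 = 1681 (mod 1935); answer 1681
Stage 2: R1 = 1681; w = -42; f(3) = 1*(-14) + 3*(-49) + 3*(-42) = -287; iterating: f(3)=-287, f(4)=-476, f(5)=-1379, f(6)=-3668, f(7)=-9233, f(8)=-24374, f(9)=-63077; answer -63077
Stage 3: R2 = -63077; d = 6; cross terms: (-10*-19 - 4*-11)=234, (4*6 - 35*-19)=689, (35*24 - 12*6)=768, (12*-11 - -10*24)=108; twice the area = |1799| = 1799; area = 1799/2; answer 1799/2

1799/2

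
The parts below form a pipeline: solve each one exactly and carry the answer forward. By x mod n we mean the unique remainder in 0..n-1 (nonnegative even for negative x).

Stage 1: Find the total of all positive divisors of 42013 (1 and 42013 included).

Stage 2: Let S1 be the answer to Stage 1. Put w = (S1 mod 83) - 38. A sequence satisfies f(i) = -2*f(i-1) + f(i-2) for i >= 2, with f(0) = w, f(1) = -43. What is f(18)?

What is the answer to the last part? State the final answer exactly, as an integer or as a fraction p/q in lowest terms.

Stage 1: 42013 is prime, so its only divisors are 1 and 42013; sigma = 1 + 42013 = 42014; answer 42014
Stage 2: S1 = 42014; w = -22; f(2) = -2*(-43) + 1*(-22) = 64; iterating: f(2)=64, f(3)=-171, f(4)=406, f(5)=-983, f(6)=2372, f(7)=-5727, f(8)=13826, f(9)=-33379, f(10)=80584, f(11)=-194547, f(12)=469678, f(13)=-1133903, f(14)=2737484, f(15)=-6608871, f(16)=15955226, f(17)=-38519323, f(18)=92993872; answer 92993872

92993872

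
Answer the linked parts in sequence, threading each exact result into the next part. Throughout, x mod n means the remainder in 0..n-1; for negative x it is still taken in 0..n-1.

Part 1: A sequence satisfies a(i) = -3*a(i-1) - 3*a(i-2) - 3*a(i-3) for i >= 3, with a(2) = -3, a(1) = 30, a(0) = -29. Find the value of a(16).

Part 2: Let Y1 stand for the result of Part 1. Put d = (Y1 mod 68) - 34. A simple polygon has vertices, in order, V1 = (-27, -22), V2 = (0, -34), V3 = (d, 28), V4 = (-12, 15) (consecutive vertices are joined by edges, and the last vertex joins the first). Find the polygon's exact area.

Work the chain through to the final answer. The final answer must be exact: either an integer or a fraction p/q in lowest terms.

Part 1: a(3) = -3*(-3) - 3*(30) - 3*(-29) = 6; iterating: a(3)=6, a(4)=-99, a(5)=288, a(6)=-585, a(7)=1188, a(8)=-2673, a(9)=6210, a(10)=-14175, a(11)=31914, a(12)=-71847, a(13)=162324, a(14)=-367173, a(15)=830088, a(16)=-1875717; answer -1875717
Part 2: Y1 = -1875717; d = 29; cross terms: (-27*-34 - 0*-22)=918, (0*28 - 29*-34)=986, (29*15 - -12*28)=771, (-12*-22 - -27*15)=669; twice the area = |3344| = 3344; area = 1672; answer 1672

1672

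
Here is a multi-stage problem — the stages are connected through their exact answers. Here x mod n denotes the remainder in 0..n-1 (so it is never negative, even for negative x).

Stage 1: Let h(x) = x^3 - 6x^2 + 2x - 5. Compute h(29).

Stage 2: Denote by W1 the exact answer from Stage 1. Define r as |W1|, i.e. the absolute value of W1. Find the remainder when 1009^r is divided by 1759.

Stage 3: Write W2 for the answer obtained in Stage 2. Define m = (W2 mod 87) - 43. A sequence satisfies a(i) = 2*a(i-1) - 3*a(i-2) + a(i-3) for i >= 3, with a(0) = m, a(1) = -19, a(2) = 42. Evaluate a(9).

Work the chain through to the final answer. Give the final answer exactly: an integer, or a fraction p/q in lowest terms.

Stage 1: 1*(29)^3 - 6*(29)^2 + 2*(29)^1 - 5 = (24389) + (-5046) + (58) + (-5) = 19396; answer 19396
Stage 2: W1 = 19396; r = 19396; squarings mod 1759: 1009^1=1009, 1009^2=1379, 1009^4=162, 1009^8=1618, 1009^16=532, 1009^32=1584, 1009^64=722, 1009^128=620, 1009^256=938, 1009^512=344, 1009^1024=483, 1009^2048=1101, 1009^4096=250, 1009^8192=935, 1009^16384=2; 1009^19396 = 1009^4 * 1009^64 * 1009^128 * 1009^256 * 1009^512 * 1009^2048 * 1009^16384 = 848 (mod 1759); answer 848
Stage 3: W2 = 848; m = 22; a(3) = 2*(42) - 3*(-19) + 1*(22) = 163; iterating: a(3)=163, a(4)=181, a(5)=-85, a(6)=-550, a(7)=-664, a(8)=237, a(9)=1916; answer 1916

1916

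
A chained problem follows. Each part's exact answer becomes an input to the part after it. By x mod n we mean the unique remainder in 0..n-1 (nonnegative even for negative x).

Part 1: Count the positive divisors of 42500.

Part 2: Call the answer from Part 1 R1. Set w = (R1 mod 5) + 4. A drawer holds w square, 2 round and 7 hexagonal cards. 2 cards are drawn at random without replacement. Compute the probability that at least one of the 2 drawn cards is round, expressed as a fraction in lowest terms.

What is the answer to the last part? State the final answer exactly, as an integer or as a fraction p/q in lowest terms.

23/78

Part 1: 42500 = 2^2 * 5^4 * 17; number of divisors = (2+1) * (4+1) * (1+1) = 30; answer 30
Part 2: R1 = 30; w = 4; total draws C(13,2) = 78; complement C(11,2) = 55; favorable 78 - 55 = 23; P = 23/78; answer 23/78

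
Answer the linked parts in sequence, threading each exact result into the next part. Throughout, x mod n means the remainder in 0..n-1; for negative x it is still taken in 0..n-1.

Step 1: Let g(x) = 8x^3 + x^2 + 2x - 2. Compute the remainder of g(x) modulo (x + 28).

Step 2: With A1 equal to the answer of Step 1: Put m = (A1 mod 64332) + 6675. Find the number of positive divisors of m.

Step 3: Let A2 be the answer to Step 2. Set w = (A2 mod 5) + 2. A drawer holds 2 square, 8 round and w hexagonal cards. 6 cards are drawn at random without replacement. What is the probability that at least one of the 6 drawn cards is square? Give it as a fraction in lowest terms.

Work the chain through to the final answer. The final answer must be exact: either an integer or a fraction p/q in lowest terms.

9/13

Step 1: remainder = value at the root: 8*(-28)^3 + 1*(-28)^2 + 2*(-28)^1 - 2 = (-175616) + (784) + (-56) + (-2) = -174890; answer -174890
Step 2: A1 = -174890; m = 24781; 24781 is prime, so its only divisors are 1 and 24781; count = 2; answer 2
Step 3: A2 = 2; w = 4; total draws C(14,6) = 3003; complement C(12,6) = 924; favorable 3003 - 924 = 2079; P = 9/13; answer 9/13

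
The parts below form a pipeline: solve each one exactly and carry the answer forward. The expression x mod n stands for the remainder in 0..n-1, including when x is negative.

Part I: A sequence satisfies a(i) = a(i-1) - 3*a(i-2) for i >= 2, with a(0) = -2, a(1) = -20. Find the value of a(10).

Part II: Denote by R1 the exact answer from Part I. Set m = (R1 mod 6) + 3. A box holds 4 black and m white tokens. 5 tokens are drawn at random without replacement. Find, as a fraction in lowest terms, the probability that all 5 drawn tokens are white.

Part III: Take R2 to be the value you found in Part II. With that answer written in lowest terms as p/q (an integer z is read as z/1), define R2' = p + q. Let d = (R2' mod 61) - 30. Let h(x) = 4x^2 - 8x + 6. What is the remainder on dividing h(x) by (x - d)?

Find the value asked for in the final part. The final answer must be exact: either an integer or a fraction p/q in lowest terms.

258

Part I: a(2) = 1*(-20) - 3*(-2) = -14; iterating: a(2)=-14, a(3)=46, a(4)=88, a(5)=-50, a(6)=-314, a(7)=-164, a(8)=778, a(9)=1270, a(10)=-1064; answer -1064
Part II: R1 = -1064; m = 7; total draws C(11,5) = 462; favorable C(7,5) = 21; P = 1/22; answer 1/22
Part III: R2 = 1/22; threaded value p + q = 23; d = -7; remainder = value at the root: 4*(-7)^2 - 8*(-7)^1 + 6 = (196) + (56) + (6) = 258; answer 258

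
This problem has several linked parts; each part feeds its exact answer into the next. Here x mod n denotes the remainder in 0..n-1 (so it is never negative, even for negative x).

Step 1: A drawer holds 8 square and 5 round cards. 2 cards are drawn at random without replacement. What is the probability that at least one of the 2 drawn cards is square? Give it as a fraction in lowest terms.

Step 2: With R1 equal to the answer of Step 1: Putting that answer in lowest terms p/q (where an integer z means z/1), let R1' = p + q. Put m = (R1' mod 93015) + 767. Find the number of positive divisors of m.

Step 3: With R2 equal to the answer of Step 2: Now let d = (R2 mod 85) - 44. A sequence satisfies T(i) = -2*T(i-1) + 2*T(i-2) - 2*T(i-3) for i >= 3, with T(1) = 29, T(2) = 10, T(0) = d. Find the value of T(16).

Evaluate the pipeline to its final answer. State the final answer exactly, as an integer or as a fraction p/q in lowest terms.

-58337568

Step 1: total draws C(13,2) = 78; complement C(5,2) = 10; favorable 78 - 10 = 68; P = 34/39; answer 34/39
Step 2: R1 = 34/39; threaded value p + q = 73; m = 840; 840 = 2^3 * 3 * 5 * 7; number of divisors = (3+1) * (1+1) * (1+1) * (1+1) = 32; answer 32
Step 3: R2 = 32; d = -12; T(3) = -2*(10) + 2*(29) - 2*(-12) = 62; iterating: T(3)=62, T(4)=-162, T(5)=428, T(6)=-1304, T(7)=3788, T(8)=-11040, T(9)=32264, T(10)=-94184, T(11)=274976, T(12)=-802848, T(13)=2344016, T(14)=-6843680, T(15)=19981088, T(16)=-58337568; answer -58337568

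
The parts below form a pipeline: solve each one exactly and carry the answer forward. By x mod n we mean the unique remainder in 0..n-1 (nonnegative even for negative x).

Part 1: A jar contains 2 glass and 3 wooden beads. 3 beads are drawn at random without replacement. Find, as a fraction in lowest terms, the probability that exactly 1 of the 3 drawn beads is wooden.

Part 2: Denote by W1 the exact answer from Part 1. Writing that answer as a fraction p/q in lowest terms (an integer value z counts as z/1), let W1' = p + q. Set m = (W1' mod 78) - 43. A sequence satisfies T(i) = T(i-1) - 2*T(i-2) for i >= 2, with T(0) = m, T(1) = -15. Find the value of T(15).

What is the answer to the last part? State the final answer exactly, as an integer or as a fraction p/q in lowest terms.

-4125

Part 1: total draws C(5,3) = 10; favorable C(3,1)*C(2,2) = 3; P = 3/10; answer 3/10
Part 2: W1 = 3/10; threaded value p + q = 13; m = -30; T(2) = 1*(-15) - 2*(-30) = 45; iterating: T(2)=45, T(3)=75, T(4)=-15, T(5)=-165, T(6)=-135, T(7)=195, T(8)=465, T(9)=75, T(10)=-855, T(11)=-1005, T(12)=705, T(13)=2715, T(14)=1305, T(15)=-4125; answer -4125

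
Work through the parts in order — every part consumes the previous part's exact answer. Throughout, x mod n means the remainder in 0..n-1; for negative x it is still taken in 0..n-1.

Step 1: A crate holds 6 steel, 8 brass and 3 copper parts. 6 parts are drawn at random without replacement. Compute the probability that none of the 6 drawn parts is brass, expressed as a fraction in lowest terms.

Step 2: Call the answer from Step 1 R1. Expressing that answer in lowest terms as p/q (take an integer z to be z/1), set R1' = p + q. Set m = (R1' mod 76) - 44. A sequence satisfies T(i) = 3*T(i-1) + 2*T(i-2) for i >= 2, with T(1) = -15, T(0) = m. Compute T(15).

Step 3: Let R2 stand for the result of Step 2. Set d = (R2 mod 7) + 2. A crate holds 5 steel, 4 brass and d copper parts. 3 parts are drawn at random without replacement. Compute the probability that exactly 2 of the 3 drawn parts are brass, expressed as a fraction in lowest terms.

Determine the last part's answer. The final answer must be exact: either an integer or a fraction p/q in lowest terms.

Step 1: total draws C(17,6) = 12376; favorable C(9,6) = 84; P = 3/442; answer 3/442
Step 2: R1 = 3/442; threaded value p + q = 445; m = 21; T(2) = 3*(-15) + 2*(21) = -3; iterating: T(2)=-3, T(3)=-39, T(4)=-123, T(5)=-447, T(6)=-1587, T(7)=-5655, T(8)=-20139, T(9)=-71727, T(10)=-255459, T(11)=-909831, T(12)=-3240411, T(13)=-11540895, T(14)=-41103507, T(15)=-146392311; answer -146392311
Step 3: R2 = -146392311; d = 7; total draws C(16,3) = 560; favorable C(4,2)*C(12,1) = 72; P = 9/70; answer 9/70

9/70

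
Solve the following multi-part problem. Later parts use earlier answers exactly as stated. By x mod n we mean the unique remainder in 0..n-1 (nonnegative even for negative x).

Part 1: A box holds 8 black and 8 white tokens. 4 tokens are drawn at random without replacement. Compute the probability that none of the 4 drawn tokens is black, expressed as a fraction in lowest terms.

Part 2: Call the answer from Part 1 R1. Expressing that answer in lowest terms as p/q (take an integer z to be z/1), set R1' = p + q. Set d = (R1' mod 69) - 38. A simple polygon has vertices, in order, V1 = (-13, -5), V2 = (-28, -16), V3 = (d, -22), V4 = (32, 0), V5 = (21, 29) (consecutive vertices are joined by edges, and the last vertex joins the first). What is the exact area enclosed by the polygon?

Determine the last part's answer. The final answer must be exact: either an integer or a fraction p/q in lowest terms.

Part 1: total draws C(16,4) = 1820; favorable C(8,4) = 70; P = 1/26; answer 1/26
Part 2: R1 = 1/26; threaded value p + q = 27; d = -11; cross terms: (-13*-16 - -28*-5)=68, (-28*-22 - -11*-16)=440, (-11*0 - 32*-22)=704, (32*29 - 21*0)=928, (21*-5 - -13*29)=272; twice the area = |2412| = 2412; area = 1206; answer 1206

1206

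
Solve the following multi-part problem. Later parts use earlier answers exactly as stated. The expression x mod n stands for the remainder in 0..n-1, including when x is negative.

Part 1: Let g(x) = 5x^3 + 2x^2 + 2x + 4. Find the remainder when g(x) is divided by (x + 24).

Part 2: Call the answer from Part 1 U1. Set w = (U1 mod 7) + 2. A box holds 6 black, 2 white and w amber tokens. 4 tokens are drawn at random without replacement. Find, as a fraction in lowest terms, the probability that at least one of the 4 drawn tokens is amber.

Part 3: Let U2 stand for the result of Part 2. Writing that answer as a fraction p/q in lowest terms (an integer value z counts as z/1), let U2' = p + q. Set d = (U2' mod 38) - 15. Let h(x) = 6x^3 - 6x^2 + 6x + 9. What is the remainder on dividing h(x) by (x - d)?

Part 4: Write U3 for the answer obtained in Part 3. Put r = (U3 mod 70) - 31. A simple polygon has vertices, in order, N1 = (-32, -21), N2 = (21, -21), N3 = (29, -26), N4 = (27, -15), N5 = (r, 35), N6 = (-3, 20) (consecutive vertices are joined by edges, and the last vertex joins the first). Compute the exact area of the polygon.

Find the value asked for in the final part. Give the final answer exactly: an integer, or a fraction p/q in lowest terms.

2263

Part 1: remainder = value at the root: 5*(-24)^3 + 2*(-24)^2 + 2*(-24)^1 + 4 = (-69120) + (1152) + (-48) + (4) = -68012; answer -68012
Part 2: U1 = -68012; w = 2; total draws C(10,4) = 210; complement C(8,4) = 70; favorable 210 - 70 = 140; P = 2/3; answer 2/3
Part 3: U2 = 2/3; threaded value p + q = 5; d = -10; remainder = value at the root: 6*(-10)^3 - 6*(-10)^2 + 6*(-10)^1 + 9 = (-6000) + (-600) + (-60) + (9) = -6651; answer -6651
Part 4: U3 = -6651; r = 38; cross terms: (-32*-21 - 21*-21)=1113, (21*-26 - 29*-21)=63, (29*-15 - 27*-26)=267, (27*35 - 38*-15)=1515, (38*20 - -3*35)=865, (-3*-21 - -32*20)=703; twice the area = |4526| = 4526; area = 2263; answer 2263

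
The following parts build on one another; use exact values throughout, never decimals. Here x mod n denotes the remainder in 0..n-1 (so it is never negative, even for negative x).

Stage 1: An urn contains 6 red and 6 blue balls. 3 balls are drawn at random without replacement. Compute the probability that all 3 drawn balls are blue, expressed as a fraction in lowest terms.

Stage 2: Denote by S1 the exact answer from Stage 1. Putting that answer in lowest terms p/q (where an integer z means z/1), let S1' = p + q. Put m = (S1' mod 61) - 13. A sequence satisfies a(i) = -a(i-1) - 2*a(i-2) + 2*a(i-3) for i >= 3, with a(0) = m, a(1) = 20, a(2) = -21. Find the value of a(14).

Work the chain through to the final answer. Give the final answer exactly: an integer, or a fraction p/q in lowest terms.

Stage 1: total draws C(12,3) = 220; favorable C(6,3) = 20; P = 1/11; answer 1/11
Stage 2: S1 = 1/11; threaded value p + q = 12; m = -1; a(3) = -1*(-21) - 2*(20) + 2*(-1) = -21; iterating: a(3)=-21, a(4)=103, a(5)=-103, a(6)=-145, a(7)=557, a(8)=-473, a(9)=-931, a(10)=2991, a(11)=-2075, a(12)=-5769, a(13)=15901, a(14)=-8513; answer -8513

-8513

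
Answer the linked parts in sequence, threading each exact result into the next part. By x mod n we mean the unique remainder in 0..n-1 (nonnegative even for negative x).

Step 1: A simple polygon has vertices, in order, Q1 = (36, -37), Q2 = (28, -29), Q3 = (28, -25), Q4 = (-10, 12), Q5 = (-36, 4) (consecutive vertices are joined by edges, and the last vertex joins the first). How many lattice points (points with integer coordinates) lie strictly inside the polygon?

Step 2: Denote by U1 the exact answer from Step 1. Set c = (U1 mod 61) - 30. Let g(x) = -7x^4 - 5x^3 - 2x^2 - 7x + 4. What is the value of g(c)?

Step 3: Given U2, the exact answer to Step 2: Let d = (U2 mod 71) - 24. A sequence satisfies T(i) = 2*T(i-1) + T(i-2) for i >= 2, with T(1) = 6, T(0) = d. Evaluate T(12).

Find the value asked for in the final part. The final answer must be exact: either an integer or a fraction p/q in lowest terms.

-25919

Step 1: cross terms: (36*-29 - 28*-37)=-8, (28*-25 - 28*-29)=112, (28*12 - -10*-25)=86, (-10*4 - -36*12)=392, (-36*-37 - 36*4)=1188; twice the area = |1770| = 1770; area = 885; boundary points = 8 + 4 + 1 + 2 + 1 = 16; strictly interior points = area - boundary/2 + 1 = 878; answer 878
Step 2: U1 = 878; c = -6; -7*(-6)^4 - 5*(-6)^3 - 2*(-6)^2 - 7*(-6)^1 + 4 = (-9072) + (1080) + (-72) + (42) + (4) = -8018; answer -8018
Step 3: U2 = -8018; d = -19; T(2) = 2*(6) + 1*(-19) = -7; iterating: T(2)=-7, T(3)=-8, T(4)=-23, T(5)=-54, T(6)=-131, T(7)=-316, T(8)=-763, T(9)=-1842, T(10)=-4447, T(11)=-10736, T(12)=-25919; answer -25919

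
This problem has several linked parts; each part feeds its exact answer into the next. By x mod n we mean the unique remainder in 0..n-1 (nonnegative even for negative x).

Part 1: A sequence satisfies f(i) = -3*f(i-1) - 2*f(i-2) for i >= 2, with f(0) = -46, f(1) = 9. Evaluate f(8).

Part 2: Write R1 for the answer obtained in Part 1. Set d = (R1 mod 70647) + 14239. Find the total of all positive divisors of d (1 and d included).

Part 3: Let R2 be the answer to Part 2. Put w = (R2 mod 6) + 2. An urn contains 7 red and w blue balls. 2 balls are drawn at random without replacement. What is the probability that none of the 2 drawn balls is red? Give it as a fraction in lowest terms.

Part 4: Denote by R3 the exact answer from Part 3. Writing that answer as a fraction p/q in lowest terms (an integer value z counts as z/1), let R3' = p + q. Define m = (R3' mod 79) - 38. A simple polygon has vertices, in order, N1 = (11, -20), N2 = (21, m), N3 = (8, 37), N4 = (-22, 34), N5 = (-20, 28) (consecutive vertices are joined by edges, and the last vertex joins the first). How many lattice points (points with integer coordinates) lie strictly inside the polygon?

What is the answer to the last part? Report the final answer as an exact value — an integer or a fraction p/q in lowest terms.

1215

Part 1: f(2) = -3*(9) - 2*(-46) = 65; iterating: f(2)=65, f(3)=-213, f(4)=509, f(5)=-1101, f(6)=2285, f(7)=-4653, f(8)=9389; answer 9389
Part 2: R1 = 9389; d = 23628; 23628 = 2^2 * 3 * 11 * 179; sigma = (1 + 2 + 4) * (1 + 3) * (1 + 11) * (1 + 179) = 7 * 4 * 12 * 180 = 60480; answer 60480
Part 3: R2 = 60480; w = 2; total draws C(9,2) = 36; favorable C(2,2) = 1; P = 1/36; answer 1/36
Part 4: R3 = 1/36; threaded value p + q = 37; m = -1; cross terms: (11*-1 - 21*-20)=409, (21*37 - 8*-1)=785, (8*34 - -22*37)=1086, (-22*28 - -20*34)=64, (-20*-20 - 11*28)=92; twice the area = |2436| = 2436; area = 1218; boundary points = 1 + 1 + 3 + 2 + 1 = 8; strictly interior points = area - boundary/2 + 1 = 1215; answer 1215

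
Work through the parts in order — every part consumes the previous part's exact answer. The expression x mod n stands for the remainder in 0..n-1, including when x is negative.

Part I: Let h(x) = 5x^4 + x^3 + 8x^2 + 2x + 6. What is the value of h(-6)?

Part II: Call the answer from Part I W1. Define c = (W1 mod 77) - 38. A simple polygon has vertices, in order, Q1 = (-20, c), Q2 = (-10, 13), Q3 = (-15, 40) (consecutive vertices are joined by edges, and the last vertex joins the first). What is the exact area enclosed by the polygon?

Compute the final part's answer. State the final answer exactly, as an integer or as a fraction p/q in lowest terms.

260

Part I: 5*(-6)^4 + 1*(-6)^3 + 8*(-6)^2 + 2*(-6)^1 + 6 = (6480) + (-216) + (288) + (-12) + (6) = 6546; answer 6546
Part II: W1 = 6546; c = -37; cross terms: (-20*13 - -10*-37)=-630, (-10*40 - -15*13)=-205, (-15*-37 - -20*40)=1355; twice the area = |520| = 520; area = 260; answer 260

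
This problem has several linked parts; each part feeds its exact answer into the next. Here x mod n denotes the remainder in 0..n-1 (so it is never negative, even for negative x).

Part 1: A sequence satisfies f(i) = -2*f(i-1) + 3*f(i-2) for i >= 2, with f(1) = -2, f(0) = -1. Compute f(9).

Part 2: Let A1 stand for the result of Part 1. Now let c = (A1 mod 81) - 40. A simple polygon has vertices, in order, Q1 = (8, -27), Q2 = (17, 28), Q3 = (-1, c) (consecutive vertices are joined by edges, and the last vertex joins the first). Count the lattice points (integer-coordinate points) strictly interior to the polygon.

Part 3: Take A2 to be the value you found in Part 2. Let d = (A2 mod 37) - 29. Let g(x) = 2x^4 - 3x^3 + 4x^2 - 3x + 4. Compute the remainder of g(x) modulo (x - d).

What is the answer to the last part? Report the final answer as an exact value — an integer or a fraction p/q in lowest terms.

112324

Part 1: f(2) = -2*(-2) + 3*(-1) = 1; iterating: f(2)=1, f(3)=-8, f(4)=19, f(5)=-62, f(6)=181, f(7)=-548, f(8)=1639, f(9)=-4922; answer -4922
Part 2: A1 = -4922; c = -21; cross terms: (8*28 - 17*-27)=683, (17*-21 - -1*28)=-329, (-1*-27 - 8*-21)=195; twice the area = |549| = 549; area = 549/2; boundary points = 1 + 1 + 3 = 5; strictly interior points = area - boundary/2 + 1 = 273; answer 273
Part 3: A2 = 273; d = -15; remainder = value at the root: 2*(-15)^4 - 3*(-15)^3 + 4*(-15)^2 - 3*(-15)^1 + 4 = (101250) + (10125) + (900) + (45) + (4) = 112324; answer 112324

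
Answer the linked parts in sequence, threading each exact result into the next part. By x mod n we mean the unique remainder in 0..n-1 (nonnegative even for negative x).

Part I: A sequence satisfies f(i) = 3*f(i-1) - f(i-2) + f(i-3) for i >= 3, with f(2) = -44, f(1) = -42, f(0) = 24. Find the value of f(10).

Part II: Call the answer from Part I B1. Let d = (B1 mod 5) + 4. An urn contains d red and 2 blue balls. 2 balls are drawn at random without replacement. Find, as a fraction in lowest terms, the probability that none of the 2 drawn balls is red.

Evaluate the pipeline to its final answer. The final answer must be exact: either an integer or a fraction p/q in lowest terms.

Part I: f(3) = 3*(-44) - 1*(-42) + 1*(24) = -66; iterating: f(3)=-66, f(4)=-196, f(5)=-566, f(6)=-1568, f(7)=-4334, f(8)=-12000, f(9)=-33234, f(10)=-92036; answer -92036
Part II: B1 = -92036; d = 8; total draws C(10,2) = 45; favorable C(2,2) = 1; P = 1/45; answer 1/45

1/45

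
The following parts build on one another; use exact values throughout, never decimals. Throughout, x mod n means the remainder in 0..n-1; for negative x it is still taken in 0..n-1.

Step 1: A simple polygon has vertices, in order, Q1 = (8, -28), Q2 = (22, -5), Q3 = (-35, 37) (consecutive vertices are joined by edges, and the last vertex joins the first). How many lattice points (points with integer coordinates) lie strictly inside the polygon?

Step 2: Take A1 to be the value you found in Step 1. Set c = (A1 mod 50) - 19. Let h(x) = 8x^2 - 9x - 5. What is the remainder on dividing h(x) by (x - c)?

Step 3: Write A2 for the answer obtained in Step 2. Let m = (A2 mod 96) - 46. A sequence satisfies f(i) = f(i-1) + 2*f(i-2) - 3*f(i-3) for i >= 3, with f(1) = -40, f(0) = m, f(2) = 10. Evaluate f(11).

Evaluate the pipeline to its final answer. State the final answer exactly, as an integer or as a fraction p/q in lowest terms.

Step 1: cross terms: (8*-5 - 22*-28)=576, (22*37 - -35*-5)=639, (-35*-28 - 8*37)=684; twice the area = |1899| = 1899; area = 1899/2; boundary points = 1 + 3 + 1 = 5; strictly interior points = area - boundary/2 + 1 = 948; answer 948
Step 2: A1 = 948; c = 29; remainder = value at the root: 8*(29)^2 - 9*(29)^1 - 5 = (6728) + (-261) + (-5) = 6462; answer 6462
Step 3: A2 = 6462; m = -16; f(3) = 1*(10) + 2*(-40) - 3*(-16) = -22; iterating: f(3)=-22, f(4)=118, f(5)=44, f(6)=346, f(7)=80, f(8)=640, f(9)=-238, f(10)=802, f(11)=-1594; answer -1594

-1594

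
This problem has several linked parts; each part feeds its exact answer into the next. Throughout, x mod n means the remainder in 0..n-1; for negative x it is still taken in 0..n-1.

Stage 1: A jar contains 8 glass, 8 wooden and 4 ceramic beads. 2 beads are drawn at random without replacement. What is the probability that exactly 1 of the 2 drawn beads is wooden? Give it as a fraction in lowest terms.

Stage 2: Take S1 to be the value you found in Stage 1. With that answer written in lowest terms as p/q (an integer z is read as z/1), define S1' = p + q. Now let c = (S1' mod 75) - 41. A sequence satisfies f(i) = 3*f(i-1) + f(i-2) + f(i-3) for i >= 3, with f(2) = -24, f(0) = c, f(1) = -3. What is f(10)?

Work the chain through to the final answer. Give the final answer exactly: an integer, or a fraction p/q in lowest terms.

-258564

Stage 1: total draws C(20,2) = 190; favorable C(8,1)*C(12,1) = 96; P = 48/95; answer 48/95
Stage 2: S1 = 48/95; threaded value p + q = 143; c = 27; f(3) = 3*(-24) + 1*(-3) + 1*(27) = -48; iterating: f(3)=-48, f(4)=-171, f(5)=-585, f(6)=-1974, f(7)=-6678, f(8)=-22593, f(9)=-76431, f(10)=-258564; answer -258564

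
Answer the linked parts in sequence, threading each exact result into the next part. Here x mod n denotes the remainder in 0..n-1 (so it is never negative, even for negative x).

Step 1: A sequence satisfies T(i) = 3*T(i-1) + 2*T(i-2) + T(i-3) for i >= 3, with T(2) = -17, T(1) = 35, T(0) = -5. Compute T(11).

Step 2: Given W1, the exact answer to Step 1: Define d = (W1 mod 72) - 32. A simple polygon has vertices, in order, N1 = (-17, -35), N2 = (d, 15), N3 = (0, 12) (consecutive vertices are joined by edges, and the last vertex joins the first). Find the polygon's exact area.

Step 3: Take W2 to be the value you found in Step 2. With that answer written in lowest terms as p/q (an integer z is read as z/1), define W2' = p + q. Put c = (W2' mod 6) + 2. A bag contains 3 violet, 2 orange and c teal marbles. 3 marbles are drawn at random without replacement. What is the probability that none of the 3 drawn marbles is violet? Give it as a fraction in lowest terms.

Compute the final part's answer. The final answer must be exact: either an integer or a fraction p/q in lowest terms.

Step 1: T(3) = 3*(-17) + 2*(35) + 1*(-5) = 14; iterating: T(3)=14, T(4)=43, T(5)=140, T(6)=520, T(7)=1883, T(8)=6829, T(9)=24773, T(10)=89860, T(11)=325955; answer 325955
Step 2: W1 = 325955; d = -21; cross terms: (-17*15 - -21*-35)=-990, (-21*12 - 0*15)=-252, (0*-35 - -17*12)=204; twice the area = |-1038| = 1038; area = 519; answer 519
Step 3: W2 = 519; threaded value p + q = 520; c = 6; total draws C(11,3) = 165; favorable C(8,3) = 56; P = 56/165; answer 56/165

56/165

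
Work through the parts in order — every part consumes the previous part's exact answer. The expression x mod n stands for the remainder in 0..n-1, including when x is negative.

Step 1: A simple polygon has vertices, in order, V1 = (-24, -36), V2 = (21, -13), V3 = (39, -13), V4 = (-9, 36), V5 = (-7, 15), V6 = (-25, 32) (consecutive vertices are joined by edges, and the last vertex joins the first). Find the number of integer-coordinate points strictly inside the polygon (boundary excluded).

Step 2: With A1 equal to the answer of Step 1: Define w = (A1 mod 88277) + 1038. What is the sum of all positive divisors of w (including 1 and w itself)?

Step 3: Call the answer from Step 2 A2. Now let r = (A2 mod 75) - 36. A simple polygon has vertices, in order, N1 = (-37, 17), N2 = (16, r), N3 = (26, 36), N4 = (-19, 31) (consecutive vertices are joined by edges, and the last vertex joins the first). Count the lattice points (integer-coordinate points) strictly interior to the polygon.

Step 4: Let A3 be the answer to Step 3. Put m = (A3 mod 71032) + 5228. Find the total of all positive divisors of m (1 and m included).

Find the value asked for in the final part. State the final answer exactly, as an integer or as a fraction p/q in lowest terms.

Step 1: cross terms: (-24*-13 - 21*-36)=1068, (21*-13 - 39*-13)=234, (39*36 - -9*-13)=1287, (-9*15 - -7*36)=117, (-7*32 - -25*15)=151, (-25*-36 - -24*32)=1668; twice the area = |4525| = 4525; area = 4525/2; boundary points = 1 + 18 + 1 + 1 + 1 + 1 = 23; strictly interior points = area - boundary/2 + 1 = 2252; answer 2252
Step 2: A1 = 2252; w = 3290; 3290 = 2 * 5 * 7 * 47; sigma = (1 + 2) * (1 + 5) * (1 + 7) * (1 + 47) = 3 * 6 * 8 * 48 = 6912; answer 6912
Step 3: A2 = 6912; r = -24; cross terms: (-37*-24 - 16*17)=616, (16*36 - 26*-24)=1200, (26*31 - -19*36)=1490, (-19*17 - -37*31)=824; twice the area = |4130| = 4130; area = 2065; boundary points = 1 + 10 + 5 + 2 = 18; strictly interior points = area - boundary/2 + 1 = 2057; answer 2057
Step 4: A3 = 2057; m = 7285; 7285 = 5 * 31 * 47; sigma = (1 + 5) * (1 + 31) * (1 + 47) = 6 * 32 * 48 = 9216; answer 9216

9216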